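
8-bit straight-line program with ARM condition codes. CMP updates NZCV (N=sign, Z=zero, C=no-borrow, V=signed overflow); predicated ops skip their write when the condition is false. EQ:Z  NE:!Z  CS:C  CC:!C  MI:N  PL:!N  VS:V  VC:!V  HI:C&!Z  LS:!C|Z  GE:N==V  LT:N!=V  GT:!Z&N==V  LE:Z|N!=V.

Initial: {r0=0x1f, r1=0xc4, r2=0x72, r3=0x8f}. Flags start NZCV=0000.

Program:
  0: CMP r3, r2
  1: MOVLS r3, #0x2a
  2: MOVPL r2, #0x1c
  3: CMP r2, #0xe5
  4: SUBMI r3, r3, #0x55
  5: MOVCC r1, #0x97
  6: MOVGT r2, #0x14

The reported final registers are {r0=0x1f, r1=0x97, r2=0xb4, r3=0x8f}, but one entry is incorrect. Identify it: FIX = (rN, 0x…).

FIX = (r2, 0x14)

0: ✓ CMP  NZCV=0011
1: · MOVLS
2: ✓ MOVPL  r2←0x1c
3: ✓ CMP  NZCV=0000
4: · SUBMI
5: ✓ MOVCC  r1←0x97
6: ✓ MOVGT  r2←0x14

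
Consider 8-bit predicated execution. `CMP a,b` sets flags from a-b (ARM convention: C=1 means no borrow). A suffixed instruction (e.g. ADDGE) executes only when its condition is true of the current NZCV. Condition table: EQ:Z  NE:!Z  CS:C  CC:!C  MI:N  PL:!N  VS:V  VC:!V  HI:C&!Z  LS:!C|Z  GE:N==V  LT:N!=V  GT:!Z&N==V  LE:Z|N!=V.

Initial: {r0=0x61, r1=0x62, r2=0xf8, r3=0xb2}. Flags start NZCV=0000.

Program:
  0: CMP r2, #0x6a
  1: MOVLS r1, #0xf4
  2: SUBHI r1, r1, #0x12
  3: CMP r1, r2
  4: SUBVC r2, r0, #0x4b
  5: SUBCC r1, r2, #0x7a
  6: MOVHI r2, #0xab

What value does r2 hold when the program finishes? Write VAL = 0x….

VAL = 0x16

[0] flags=1010 → (cmp)
[1] flags=1010 LS?F → skip
[2] flags=1010 HI?T → r1=0x50
[3] flags=0000 → (cmp)
[4] flags=0000 VC?T → r2=0x16
[5] flags=0000 CC?T → r1=0x9c
[6] flags=0000 HI?F → skip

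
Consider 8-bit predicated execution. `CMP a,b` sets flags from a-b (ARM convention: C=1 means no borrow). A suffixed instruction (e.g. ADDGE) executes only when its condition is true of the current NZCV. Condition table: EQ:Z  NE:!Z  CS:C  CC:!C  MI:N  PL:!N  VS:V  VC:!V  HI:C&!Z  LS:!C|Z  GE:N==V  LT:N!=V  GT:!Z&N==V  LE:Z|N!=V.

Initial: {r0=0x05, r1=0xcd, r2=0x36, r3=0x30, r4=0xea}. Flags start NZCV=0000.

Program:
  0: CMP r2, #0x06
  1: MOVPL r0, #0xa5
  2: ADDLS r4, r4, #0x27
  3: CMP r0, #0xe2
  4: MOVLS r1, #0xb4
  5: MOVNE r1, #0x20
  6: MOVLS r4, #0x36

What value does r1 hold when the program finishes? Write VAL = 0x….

[0] flags=0010 → (cmp)
[1] flags=0010 PL?T → r0=0xa5
[2] flags=0010 LS?F → skip
[3] flags=1000 → (cmp)
[4] flags=1000 LS?T → r1=0xb4
[5] flags=1000 NE?T → r1=0x20
[6] flags=1000 LS?T → r4=0x36

VAL = 0x20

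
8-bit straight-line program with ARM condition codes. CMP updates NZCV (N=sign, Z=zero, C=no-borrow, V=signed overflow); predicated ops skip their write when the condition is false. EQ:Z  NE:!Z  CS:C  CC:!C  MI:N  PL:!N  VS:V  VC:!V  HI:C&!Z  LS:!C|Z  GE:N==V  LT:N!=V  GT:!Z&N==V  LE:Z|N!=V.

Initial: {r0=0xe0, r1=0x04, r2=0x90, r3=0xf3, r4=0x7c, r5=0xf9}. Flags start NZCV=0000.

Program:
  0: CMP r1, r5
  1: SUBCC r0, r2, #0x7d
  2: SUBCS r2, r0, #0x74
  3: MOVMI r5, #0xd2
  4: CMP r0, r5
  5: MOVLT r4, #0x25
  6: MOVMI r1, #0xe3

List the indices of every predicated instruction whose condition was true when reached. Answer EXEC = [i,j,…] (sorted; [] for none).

0: ✓ CMP  NZCV=0000
1: ✓ SUBCC  r0←0x13
2: · SUBCS
3: · MOVMI
4: ✓ CMP  NZCV=0000
5: · MOVLT
6: · MOVMI

EXEC = [1]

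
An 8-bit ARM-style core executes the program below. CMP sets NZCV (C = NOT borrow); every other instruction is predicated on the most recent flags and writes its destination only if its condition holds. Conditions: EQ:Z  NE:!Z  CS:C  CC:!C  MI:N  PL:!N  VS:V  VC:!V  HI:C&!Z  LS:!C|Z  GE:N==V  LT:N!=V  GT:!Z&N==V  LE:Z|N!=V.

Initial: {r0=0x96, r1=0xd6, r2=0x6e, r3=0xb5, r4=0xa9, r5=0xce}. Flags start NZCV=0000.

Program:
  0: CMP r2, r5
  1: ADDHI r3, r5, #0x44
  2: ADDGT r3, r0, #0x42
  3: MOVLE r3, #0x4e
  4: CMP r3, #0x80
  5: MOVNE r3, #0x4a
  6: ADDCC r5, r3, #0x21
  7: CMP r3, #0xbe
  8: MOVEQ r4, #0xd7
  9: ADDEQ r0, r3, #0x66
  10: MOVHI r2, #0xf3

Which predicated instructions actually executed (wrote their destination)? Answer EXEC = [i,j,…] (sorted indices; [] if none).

[0] flags=1001 → (cmp)
[1] flags=1001 HI?F → skip
[2] flags=1001 GT?T → r3=0xd8
[3] flags=1001 LE?F → skip
[4] flags=0010 → (cmp)
[5] flags=0010 NE?T → r3=0x4a
[6] flags=0010 CC?F → skip
[7] flags=1001 → (cmp)
[8] flags=1001 EQ?F → skip
[9] flags=1001 EQ?F → skip
[10] flags=1001 HI?F → skip

EXEC = [2,5]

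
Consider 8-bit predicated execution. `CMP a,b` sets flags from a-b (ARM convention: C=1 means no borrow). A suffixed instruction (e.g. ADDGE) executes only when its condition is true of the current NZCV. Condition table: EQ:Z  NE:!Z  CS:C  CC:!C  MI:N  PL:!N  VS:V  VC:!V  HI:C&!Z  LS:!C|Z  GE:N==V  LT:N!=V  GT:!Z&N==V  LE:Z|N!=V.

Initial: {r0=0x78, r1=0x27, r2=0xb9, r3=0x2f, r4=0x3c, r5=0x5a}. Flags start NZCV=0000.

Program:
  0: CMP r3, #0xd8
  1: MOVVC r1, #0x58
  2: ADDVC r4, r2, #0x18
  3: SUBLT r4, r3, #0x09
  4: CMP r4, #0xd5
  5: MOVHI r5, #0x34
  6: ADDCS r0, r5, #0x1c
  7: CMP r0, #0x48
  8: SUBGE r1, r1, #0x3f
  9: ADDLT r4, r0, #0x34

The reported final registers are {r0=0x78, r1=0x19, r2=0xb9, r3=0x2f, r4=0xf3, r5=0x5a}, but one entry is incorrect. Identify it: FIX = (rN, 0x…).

FIX = (r4, 0xd1)

[0] flags=0000 → (cmp)
[1] flags=0000 VC?T → r1=0x58
[2] flags=0000 VC?T → r4=0xd1
[3] flags=0000 LT?F → skip
[4] flags=1000 → (cmp)
[5] flags=1000 HI?F → skip
[6] flags=1000 CS?F → skip
[7] flags=0010 → (cmp)
[8] flags=0010 GE?T → r1=0x19
[9] flags=0010 LT?F → skip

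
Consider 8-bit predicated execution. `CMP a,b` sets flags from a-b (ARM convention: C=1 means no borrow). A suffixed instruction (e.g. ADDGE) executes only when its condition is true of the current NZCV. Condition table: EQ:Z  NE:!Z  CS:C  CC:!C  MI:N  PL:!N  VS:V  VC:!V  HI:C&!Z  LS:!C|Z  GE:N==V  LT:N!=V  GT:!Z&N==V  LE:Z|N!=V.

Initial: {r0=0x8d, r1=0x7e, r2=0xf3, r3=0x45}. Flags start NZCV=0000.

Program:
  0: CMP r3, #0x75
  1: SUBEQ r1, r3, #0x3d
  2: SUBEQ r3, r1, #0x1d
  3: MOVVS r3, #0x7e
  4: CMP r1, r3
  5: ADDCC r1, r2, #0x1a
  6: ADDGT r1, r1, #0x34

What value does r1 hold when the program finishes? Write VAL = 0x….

0: ✓ CMP  NZCV=1000
1: · SUBEQ
2: · SUBEQ
3: · MOVVS
4: ✓ CMP  NZCV=0010
5: · ADDCC
6: ✓ ADDGT  r1←0xb2

VAL = 0xb2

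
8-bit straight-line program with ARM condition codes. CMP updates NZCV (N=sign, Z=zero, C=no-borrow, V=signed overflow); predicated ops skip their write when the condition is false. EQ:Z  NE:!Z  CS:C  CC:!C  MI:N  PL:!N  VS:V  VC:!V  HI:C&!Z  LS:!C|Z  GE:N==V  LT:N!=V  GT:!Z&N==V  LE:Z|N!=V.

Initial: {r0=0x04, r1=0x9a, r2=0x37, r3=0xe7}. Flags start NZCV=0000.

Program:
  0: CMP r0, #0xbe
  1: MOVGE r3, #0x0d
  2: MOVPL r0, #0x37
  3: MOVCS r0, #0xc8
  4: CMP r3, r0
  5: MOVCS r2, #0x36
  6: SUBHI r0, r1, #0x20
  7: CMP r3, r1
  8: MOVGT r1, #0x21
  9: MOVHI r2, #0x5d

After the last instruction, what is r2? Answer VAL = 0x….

VAL = 0x37

[0] flags=0000 → (cmp)
[1] flags=0000 GE?T → r3=0x0d
[2] flags=0000 PL?T → r0=0x37
[3] flags=0000 CS?F → skip
[4] flags=1000 → (cmp)
[5] flags=1000 CS?F → skip
[6] flags=1000 HI?F → skip
[7] flags=0000 → (cmp)
[8] flags=0000 GT?T → r1=0x21
[9] flags=0000 HI?F → skip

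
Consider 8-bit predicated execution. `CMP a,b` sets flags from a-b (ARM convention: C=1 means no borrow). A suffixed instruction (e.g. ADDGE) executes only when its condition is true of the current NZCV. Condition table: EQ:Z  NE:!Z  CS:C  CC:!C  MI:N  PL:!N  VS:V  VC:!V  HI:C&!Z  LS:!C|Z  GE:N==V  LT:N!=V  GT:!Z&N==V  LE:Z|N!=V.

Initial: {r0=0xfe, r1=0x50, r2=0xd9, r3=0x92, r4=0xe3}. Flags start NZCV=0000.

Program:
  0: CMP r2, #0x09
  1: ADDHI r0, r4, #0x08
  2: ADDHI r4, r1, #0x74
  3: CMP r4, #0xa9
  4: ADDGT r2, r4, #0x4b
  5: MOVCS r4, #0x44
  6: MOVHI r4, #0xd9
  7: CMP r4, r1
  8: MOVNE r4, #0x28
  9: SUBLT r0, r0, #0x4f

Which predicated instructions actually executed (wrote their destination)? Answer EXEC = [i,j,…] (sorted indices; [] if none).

EXEC = [1,2,4,5,6,8,9]

0: ✓ CMP  NZCV=1010
1: ✓ ADDHI  r0←0xeb
2: ✓ ADDHI  r4←0xc4
3: ✓ CMP  NZCV=0010
4: ✓ ADDGT  r2←0x0f
5: ✓ MOVCS  r4←0x44
6: ✓ MOVHI  r4←0xd9
7: ✓ CMP  NZCV=1010
8: ✓ MOVNE  r4←0x28
9: ✓ SUBLT  r0←0x9c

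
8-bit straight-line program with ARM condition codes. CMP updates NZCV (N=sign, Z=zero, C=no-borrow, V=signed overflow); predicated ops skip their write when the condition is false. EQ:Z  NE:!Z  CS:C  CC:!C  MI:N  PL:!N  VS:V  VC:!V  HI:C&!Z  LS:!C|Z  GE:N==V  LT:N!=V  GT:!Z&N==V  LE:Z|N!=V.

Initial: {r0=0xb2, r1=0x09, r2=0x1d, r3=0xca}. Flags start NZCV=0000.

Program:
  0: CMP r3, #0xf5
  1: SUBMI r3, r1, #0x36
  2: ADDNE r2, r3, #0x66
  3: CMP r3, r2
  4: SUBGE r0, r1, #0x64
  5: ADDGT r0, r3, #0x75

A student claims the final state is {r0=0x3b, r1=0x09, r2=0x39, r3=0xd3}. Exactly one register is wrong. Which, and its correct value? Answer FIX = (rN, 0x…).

FIX = (r0, 0xb2)

[0] flags=1000 → (cmp)
[1] flags=1000 MI?T → r3=0xd3
[2] flags=1000 NE?T → r2=0x39
[3] flags=1010 → (cmp)
[4] flags=1010 GE?F → skip
[5] flags=1010 GT?F → skip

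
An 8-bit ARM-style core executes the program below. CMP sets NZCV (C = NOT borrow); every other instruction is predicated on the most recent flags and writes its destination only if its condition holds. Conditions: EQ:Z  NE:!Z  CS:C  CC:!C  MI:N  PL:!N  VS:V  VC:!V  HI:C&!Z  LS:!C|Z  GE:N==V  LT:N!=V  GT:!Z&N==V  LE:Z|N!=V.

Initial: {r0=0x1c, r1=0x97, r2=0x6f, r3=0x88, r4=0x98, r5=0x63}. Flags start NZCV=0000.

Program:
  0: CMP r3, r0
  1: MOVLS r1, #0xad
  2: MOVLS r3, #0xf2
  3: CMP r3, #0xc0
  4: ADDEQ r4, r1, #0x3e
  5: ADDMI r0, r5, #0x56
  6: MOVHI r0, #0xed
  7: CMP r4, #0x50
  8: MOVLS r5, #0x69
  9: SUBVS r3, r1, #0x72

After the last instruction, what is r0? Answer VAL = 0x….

VAL = 0xb9

0: ✓ CMP  NZCV=0011
1: · MOVLS
2: · MOVLS
3: ✓ CMP  NZCV=1000
4: · ADDEQ
5: ✓ ADDMI  r0←0xb9
6: · MOVHI
7: ✓ CMP  NZCV=0011
8: · MOVLS
9: ✓ SUBVS  r3←0x25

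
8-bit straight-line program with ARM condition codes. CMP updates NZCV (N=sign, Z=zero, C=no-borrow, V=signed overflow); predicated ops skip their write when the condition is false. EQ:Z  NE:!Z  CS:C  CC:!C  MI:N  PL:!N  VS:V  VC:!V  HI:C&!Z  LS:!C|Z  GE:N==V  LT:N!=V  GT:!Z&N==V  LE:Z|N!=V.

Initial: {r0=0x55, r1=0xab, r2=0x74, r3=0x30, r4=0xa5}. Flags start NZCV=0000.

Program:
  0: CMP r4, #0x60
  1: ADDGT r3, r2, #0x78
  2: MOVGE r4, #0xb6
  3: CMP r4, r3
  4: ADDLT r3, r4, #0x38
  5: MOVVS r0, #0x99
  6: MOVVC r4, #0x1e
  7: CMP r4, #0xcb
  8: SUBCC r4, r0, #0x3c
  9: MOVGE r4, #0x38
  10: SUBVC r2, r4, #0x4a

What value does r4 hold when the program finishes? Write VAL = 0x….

[0] flags=0011 → (cmp)
[1] flags=0011 GT?F → skip
[2] flags=0011 GE?F → skip
[3] flags=0011 → (cmp)
[4] flags=0011 LT?T → r3=0xdd
[5] flags=0011 VS?T → r0=0x99
[6] flags=0011 VC?F → skip
[7] flags=1000 → (cmp)
[8] flags=1000 CC?T → r4=0x5d
[9] flags=1000 GE?F → skip
[10] flags=1000 VC?T → r2=0x13

VAL = 0x5d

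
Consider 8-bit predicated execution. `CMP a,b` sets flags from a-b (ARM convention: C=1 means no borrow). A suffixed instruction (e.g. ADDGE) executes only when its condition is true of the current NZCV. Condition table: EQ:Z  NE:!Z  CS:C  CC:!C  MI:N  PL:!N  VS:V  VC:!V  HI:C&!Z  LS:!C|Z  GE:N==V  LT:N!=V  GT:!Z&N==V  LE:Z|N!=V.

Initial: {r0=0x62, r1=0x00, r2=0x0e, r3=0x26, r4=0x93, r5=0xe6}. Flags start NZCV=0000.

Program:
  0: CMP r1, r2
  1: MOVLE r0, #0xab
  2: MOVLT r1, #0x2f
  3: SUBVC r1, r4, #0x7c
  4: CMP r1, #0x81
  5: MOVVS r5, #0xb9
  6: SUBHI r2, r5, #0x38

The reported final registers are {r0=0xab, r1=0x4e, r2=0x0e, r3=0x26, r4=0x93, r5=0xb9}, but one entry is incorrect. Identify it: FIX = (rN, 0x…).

0: ✓ CMP  NZCV=1000
1: ✓ MOVLE  r0←0xab
2: ✓ MOVLT  r1←0x2f
3: ✓ SUBVC  r1←0x17
4: ✓ CMP  NZCV=1001
5: ✓ MOVVS  r5←0xb9
6: · SUBHI

FIX = (r1, 0x17)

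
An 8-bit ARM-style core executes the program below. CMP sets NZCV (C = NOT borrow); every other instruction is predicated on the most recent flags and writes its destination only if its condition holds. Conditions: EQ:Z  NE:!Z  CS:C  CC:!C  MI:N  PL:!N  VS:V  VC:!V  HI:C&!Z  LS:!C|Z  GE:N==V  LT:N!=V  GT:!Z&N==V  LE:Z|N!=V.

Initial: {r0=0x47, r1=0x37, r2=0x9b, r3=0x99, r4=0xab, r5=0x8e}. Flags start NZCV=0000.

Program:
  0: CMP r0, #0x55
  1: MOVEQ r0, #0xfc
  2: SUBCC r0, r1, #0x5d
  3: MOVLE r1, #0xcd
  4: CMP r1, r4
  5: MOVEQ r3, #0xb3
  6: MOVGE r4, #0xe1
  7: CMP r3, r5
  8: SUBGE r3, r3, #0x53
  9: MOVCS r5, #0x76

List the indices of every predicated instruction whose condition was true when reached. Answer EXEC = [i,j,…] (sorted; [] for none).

EXEC = [2,3,6,8,9]

0: ✓ CMP  NZCV=1000
1: · MOVEQ
2: ✓ SUBCC  r0←0xda
3: ✓ MOVLE  r1←0xcd
4: ✓ CMP  NZCV=0010
5: · MOVEQ
6: ✓ MOVGE  r4←0xe1
7: ✓ CMP  NZCV=0010
8: ✓ SUBGE  r3←0x46
9: ✓ MOVCS  r5←0x76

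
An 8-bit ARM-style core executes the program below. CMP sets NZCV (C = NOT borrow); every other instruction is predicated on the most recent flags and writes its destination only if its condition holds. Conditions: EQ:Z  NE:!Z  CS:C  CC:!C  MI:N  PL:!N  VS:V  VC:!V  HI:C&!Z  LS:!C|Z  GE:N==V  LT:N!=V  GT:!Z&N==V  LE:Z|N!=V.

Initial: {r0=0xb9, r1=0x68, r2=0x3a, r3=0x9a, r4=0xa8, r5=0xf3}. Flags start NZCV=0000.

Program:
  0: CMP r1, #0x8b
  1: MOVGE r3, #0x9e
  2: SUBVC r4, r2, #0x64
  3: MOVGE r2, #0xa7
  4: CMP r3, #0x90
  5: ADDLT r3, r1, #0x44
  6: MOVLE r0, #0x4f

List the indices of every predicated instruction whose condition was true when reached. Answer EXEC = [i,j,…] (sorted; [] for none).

EXEC = [1,3]

[0] flags=1001 → (cmp)
[1] flags=1001 GE?T → r3=0x9e
[2] flags=1001 VC?F → skip
[3] flags=1001 GE?T → r2=0xa7
[4] flags=0010 → (cmp)
[5] flags=0010 LT?F → skip
[6] flags=0010 LE?F → skip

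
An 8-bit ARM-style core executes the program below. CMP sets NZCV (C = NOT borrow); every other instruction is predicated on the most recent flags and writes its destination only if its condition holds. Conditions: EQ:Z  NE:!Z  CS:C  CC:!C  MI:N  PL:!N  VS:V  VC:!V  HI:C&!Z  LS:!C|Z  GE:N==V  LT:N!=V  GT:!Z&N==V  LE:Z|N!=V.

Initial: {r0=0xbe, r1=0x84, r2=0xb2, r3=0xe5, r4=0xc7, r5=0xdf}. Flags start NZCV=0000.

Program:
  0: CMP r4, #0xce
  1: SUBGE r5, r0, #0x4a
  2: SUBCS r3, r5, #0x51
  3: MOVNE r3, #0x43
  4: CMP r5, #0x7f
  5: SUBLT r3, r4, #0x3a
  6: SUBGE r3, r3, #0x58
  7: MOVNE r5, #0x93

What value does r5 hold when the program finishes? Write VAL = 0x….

VAL = 0x93

0: ✓ CMP  NZCV=1000
1: · SUBGE
2: · SUBCS
3: ✓ MOVNE  r3←0x43
4: ✓ CMP  NZCV=0011
5: ✓ SUBLT  r3←0x8d
6: · SUBGE
7: ✓ MOVNE  r5←0x93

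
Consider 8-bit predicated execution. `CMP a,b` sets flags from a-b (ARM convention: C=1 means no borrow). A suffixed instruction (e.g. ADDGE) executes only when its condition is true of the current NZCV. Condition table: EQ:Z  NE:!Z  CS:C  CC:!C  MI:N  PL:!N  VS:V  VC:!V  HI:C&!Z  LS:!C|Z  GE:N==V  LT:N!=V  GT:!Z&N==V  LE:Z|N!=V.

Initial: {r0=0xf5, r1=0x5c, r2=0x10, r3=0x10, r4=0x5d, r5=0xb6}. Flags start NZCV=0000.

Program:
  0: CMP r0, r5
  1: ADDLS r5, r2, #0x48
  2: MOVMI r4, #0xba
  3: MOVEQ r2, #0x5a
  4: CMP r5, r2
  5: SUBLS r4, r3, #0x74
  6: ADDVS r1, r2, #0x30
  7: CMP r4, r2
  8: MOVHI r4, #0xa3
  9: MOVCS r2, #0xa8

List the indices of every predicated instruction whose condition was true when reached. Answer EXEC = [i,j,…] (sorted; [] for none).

EXEC = [8,9]

[0] flags=0010 → (cmp)
[1] flags=0010 LS?F → skip
[2] flags=0010 MI?F → skip
[3] flags=0010 EQ?F → skip
[4] flags=1010 → (cmp)
[5] flags=1010 LS?F → skip
[6] flags=1010 VS?F → skip
[7] flags=0010 → (cmp)
[8] flags=0010 HI?T → r4=0xa3
[9] flags=0010 CS?T → r2=0xa8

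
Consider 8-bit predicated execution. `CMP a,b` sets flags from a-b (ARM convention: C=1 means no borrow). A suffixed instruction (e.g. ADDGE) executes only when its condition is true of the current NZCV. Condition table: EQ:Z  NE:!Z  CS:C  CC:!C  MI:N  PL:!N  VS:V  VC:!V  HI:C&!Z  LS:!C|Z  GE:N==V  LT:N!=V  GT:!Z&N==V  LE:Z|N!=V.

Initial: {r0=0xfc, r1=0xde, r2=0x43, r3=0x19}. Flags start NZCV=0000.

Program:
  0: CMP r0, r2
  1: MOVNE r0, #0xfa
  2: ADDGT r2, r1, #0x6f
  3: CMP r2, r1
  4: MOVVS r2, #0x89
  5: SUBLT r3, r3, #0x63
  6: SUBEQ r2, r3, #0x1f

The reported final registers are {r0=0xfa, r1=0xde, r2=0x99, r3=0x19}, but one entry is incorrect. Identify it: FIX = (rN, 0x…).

0: ✓ CMP  NZCV=1010
1: ✓ MOVNE  r0←0xfa
2: · ADDGT
3: ✓ CMP  NZCV=0000
4: · MOVVS
5: · SUBLT
6: · SUBEQ

FIX = (r2, 0x43)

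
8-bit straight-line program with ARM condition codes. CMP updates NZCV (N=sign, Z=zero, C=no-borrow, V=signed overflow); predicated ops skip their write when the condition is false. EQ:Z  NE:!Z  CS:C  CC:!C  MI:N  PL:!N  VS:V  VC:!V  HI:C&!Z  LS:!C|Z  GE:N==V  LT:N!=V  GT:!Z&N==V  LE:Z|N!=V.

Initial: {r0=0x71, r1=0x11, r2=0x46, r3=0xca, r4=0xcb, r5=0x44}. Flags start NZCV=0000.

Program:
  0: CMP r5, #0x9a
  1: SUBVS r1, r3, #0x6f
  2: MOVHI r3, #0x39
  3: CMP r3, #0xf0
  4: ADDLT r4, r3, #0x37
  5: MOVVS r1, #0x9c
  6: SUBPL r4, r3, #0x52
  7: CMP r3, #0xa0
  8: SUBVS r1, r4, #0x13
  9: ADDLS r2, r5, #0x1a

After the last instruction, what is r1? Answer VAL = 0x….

[0] flags=1001 → (cmp)
[1] flags=1001 VS?T → r1=0x5b
[2] flags=1001 HI?F → skip
[3] flags=1000 → (cmp)
[4] flags=1000 LT?T → r4=0x01
[5] flags=1000 VS?F → skip
[6] flags=1000 PL?F → skip
[7] flags=0010 → (cmp)
[8] flags=0010 VS?F → skip
[9] flags=0010 LS?F → skip

VAL = 0x5b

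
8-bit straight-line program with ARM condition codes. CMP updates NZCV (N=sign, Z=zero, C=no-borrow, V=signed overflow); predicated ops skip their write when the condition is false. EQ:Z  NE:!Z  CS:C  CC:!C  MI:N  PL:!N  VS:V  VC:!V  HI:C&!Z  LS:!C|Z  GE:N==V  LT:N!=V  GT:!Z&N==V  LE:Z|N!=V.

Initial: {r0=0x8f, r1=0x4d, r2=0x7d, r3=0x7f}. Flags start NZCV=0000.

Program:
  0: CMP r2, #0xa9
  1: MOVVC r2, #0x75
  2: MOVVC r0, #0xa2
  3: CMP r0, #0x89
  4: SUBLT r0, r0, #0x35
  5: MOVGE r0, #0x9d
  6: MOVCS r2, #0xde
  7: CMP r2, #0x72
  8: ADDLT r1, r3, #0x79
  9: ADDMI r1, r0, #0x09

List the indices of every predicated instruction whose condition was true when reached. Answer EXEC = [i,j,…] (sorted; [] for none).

EXEC = [5,6,8]

[0] flags=1001 → (cmp)
[1] flags=1001 VC?F → skip
[2] flags=1001 VC?F → skip
[3] flags=0010 → (cmp)
[4] flags=0010 LT?F → skip
[5] flags=0010 GE?T → r0=0x9d
[6] flags=0010 CS?T → r2=0xde
[7] flags=0011 → (cmp)
[8] flags=0011 LT?T → r1=0xf8
[9] flags=0011 MI?F → skip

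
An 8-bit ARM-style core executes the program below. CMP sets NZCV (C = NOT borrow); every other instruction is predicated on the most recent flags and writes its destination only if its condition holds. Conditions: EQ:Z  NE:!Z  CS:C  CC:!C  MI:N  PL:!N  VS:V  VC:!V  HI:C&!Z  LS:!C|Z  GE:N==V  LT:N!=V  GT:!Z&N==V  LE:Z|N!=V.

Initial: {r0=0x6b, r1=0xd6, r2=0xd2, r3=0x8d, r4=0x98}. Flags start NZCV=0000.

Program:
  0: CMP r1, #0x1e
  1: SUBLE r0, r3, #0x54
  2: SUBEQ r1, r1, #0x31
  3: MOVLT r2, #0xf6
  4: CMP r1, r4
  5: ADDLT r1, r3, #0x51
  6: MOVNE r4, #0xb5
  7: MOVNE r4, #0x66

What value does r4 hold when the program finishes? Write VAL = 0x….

VAL = 0x66

[0] flags=1010 → (cmp)
[1] flags=1010 LE?T → r0=0x39
[2] flags=1010 EQ?F → skip
[3] flags=1010 LT?T → r2=0xf6
[4] flags=0010 → (cmp)
[5] flags=0010 LT?F → skip
[6] flags=0010 NE?T → r4=0xb5
[7] flags=0010 NE?T → r4=0x66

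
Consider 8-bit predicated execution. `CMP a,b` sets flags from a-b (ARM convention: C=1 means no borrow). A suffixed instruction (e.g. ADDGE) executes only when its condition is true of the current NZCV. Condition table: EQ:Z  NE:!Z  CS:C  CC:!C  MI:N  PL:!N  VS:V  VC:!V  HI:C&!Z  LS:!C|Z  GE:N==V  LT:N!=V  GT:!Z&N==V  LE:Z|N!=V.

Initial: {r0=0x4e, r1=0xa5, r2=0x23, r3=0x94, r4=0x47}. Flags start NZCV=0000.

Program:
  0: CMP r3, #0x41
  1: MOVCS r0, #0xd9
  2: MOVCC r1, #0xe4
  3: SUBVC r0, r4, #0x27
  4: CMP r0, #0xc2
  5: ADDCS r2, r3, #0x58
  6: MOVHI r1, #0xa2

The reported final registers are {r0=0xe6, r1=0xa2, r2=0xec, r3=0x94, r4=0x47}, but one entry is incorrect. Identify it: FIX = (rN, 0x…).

FIX = (r0, 0xd9)

[0] flags=0011 → (cmp)
[1] flags=0011 CS?T → r0=0xd9
[2] flags=0011 CC?F → skip
[3] flags=0011 VC?F → skip
[4] flags=0010 → (cmp)
[5] flags=0010 CS?T → r2=0xec
[6] flags=0010 HI?T → r1=0xa2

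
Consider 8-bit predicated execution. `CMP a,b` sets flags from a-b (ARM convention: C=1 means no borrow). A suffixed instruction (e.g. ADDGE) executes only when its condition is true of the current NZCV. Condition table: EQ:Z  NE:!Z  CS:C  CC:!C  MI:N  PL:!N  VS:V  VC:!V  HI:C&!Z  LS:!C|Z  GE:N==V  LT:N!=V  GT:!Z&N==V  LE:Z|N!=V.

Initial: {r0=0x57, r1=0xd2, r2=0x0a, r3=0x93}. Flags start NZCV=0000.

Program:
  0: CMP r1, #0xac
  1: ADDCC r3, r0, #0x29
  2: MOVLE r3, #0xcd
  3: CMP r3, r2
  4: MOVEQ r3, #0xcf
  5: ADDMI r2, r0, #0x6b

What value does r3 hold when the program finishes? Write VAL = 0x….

[0] flags=0010 → (cmp)
[1] flags=0010 CC?F → skip
[2] flags=0010 LE?F → skip
[3] flags=1010 → (cmp)
[4] flags=1010 EQ?F → skip
[5] flags=1010 MI?T → r2=0xc2

VAL = 0x93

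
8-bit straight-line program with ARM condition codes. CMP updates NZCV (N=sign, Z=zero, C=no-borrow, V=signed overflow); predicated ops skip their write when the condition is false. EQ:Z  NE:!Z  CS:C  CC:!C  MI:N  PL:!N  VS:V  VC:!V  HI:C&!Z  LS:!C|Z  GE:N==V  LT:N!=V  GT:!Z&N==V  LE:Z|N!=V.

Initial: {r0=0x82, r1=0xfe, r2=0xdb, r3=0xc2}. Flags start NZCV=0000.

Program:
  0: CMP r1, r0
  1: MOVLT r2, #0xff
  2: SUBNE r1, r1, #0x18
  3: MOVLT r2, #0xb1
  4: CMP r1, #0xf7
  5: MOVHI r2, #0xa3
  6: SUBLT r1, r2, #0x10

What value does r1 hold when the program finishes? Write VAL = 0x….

VAL = 0xcb

0: ✓ CMP  NZCV=0010
1: · MOVLT
2: ✓ SUBNE  r1←0xe6
3: · MOVLT
4: ✓ CMP  NZCV=1000
5: · MOVHI
6: ✓ SUBLT  r1←0xcb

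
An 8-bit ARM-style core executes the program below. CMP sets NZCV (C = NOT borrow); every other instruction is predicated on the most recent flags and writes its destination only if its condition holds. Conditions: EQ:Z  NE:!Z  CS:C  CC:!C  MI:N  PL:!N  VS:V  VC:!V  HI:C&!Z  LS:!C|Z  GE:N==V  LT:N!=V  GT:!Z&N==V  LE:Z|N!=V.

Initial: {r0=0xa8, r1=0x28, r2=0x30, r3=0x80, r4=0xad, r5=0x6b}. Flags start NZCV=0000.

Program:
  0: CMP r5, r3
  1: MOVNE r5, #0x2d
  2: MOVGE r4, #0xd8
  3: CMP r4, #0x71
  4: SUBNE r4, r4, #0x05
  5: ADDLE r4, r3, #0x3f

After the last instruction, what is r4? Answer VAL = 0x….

VAL = 0xbf

0: ✓ CMP  NZCV=1001
1: ✓ MOVNE  r5←0x2d
2: ✓ MOVGE  r4←0xd8
3: ✓ CMP  NZCV=0011
4: ✓ SUBNE  r4←0xd3
5: ✓ ADDLE  r4←0xbf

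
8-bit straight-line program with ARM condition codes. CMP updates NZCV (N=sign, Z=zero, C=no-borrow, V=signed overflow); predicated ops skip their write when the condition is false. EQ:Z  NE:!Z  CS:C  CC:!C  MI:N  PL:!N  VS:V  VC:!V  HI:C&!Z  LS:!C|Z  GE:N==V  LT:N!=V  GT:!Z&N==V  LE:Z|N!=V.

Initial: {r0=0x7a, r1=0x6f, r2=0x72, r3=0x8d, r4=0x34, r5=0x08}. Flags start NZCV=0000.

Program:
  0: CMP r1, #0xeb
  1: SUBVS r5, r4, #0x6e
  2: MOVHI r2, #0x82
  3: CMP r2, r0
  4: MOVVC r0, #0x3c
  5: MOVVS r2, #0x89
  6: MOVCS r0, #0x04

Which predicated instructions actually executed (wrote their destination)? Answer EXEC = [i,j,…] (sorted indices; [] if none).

0: ✓ CMP  NZCV=1001
1: ✓ SUBVS  r5←0xc6
2: · MOVHI
3: ✓ CMP  NZCV=1000
4: ✓ MOVVC  r0←0x3c
5: · MOVVS
6: · MOVCS

EXEC = [1,4]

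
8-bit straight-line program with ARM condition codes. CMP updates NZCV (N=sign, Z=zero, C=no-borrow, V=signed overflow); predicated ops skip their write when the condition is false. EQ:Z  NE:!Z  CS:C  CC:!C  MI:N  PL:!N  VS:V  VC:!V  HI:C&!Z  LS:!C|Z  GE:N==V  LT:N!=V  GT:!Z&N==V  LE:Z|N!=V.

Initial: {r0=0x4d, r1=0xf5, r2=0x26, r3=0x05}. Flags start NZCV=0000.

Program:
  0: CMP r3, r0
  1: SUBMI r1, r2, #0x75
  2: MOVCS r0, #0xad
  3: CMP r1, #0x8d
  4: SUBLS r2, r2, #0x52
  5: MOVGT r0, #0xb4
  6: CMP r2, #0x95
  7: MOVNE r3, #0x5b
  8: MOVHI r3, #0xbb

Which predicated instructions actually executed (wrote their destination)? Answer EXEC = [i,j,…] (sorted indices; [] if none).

EXEC = [1,5,7]

[0] flags=1000 → (cmp)
[1] flags=1000 MI?T → r1=0xb1
[2] flags=1000 CS?F → skip
[3] flags=0010 → (cmp)
[4] flags=0010 LS?F → skip
[5] flags=0010 GT?T → r0=0xb4
[6] flags=1001 → (cmp)
[7] flags=1001 NE?T → r3=0x5b
[8] flags=1001 HI?F → skip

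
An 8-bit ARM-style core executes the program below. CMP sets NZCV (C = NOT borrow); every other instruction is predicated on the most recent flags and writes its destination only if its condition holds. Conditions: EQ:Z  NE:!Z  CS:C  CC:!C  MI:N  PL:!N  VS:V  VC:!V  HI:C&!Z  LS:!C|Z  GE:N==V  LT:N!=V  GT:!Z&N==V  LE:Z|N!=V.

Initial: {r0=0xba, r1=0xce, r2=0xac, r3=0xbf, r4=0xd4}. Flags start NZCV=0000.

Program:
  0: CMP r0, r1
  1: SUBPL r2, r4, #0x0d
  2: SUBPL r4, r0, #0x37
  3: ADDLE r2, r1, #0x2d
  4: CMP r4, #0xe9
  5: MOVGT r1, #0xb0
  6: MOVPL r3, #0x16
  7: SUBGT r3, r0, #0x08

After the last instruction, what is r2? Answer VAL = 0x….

[0] flags=1000 → (cmp)
[1] flags=1000 PL?F → skip
[2] flags=1000 PL?F → skip
[3] flags=1000 LE?T → r2=0xfb
[4] flags=1000 → (cmp)
[5] flags=1000 GT?F → skip
[6] flags=1000 PL?F → skip
[7] flags=1000 GT?F → skip

VAL = 0xfb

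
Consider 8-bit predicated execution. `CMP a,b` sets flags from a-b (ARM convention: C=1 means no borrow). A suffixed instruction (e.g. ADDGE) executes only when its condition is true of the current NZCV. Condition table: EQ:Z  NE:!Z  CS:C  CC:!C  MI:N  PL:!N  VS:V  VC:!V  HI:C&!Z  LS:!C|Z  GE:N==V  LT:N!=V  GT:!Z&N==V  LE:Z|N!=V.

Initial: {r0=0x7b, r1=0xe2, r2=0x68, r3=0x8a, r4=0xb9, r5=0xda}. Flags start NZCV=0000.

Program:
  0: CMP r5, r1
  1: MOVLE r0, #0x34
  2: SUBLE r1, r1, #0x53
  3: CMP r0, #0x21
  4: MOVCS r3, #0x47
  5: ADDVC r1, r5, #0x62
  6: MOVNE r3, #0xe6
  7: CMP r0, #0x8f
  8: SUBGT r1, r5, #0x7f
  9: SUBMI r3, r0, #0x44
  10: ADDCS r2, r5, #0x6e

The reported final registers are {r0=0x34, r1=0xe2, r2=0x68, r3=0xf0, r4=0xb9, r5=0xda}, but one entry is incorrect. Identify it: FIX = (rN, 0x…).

[0] flags=1000 → (cmp)
[1] flags=1000 LE?T → r0=0x34
[2] flags=1000 LE?T → r1=0x8f
[3] flags=0010 → (cmp)
[4] flags=0010 CS?T → r3=0x47
[5] flags=0010 VC?T → r1=0x3c
[6] flags=0010 NE?T → r3=0xe6
[7] flags=1001 → (cmp)
[8] flags=1001 GT?T → r1=0x5b
[9] flags=1001 MI?T → r3=0xf0
[10] flags=1001 CS?F → skip

FIX = (r1, 0x5b)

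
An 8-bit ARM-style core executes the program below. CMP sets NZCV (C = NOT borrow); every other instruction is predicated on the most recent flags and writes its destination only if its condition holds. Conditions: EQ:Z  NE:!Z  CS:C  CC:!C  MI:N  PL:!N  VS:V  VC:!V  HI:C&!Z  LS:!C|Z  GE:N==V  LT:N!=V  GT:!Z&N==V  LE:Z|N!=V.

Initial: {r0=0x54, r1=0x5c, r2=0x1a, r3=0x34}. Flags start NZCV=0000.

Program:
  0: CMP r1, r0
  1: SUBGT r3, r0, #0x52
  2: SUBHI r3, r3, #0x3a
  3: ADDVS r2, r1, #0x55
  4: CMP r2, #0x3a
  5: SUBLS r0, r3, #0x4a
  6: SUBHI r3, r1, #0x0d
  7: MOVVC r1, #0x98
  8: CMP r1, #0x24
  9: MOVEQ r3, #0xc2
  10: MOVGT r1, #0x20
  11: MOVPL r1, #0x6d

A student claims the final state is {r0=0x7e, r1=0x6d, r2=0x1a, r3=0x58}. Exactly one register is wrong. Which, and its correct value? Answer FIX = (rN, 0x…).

[0] flags=0010 → (cmp)
[1] flags=0010 GT?T → r3=0x02
[2] flags=0010 HI?T → r3=0xc8
[3] flags=0010 VS?F → skip
[4] flags=1000 → (cmp)
[5] flags=1000 LS?T → r0=0x7e
[6] flags=1000 HI?F → skip
[7] flags=1000 VC?T → r1=0x98
[8] flags=0011 → (cmp)
[9] flags=0011 EQ?F → skip
[10] flags=0011 GT?F → skip
[11] flags=0011 PL?T → r1=0x6d

FIX = (r3, 0xc8)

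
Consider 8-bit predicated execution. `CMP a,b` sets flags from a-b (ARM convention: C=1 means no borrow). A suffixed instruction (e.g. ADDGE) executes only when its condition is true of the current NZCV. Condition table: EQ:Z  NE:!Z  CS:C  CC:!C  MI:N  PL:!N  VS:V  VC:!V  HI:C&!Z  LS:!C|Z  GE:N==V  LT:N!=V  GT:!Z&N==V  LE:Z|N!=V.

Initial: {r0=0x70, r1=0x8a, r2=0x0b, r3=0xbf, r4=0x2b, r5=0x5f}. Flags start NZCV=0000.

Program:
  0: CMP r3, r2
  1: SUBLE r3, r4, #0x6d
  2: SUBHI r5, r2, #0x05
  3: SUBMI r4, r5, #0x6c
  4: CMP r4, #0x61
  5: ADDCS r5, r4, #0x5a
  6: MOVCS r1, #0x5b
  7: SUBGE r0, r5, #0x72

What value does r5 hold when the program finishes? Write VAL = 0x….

[0] flags=1010 → (cmp)
[1] flags=1010 LE?T → r3=0xbe
[2] flags=1010 HI?T → r5=0x06
[3] flags=1010 MI?T → r4=0x9a
[4] flags=0011 → (cmp)
[5] flags=0011 CS?T → r5=0xf4
[6] flags=0011 CS?T → r1=0x5b
[7] flags=0011 GE?F → skip

VAL = 0xf4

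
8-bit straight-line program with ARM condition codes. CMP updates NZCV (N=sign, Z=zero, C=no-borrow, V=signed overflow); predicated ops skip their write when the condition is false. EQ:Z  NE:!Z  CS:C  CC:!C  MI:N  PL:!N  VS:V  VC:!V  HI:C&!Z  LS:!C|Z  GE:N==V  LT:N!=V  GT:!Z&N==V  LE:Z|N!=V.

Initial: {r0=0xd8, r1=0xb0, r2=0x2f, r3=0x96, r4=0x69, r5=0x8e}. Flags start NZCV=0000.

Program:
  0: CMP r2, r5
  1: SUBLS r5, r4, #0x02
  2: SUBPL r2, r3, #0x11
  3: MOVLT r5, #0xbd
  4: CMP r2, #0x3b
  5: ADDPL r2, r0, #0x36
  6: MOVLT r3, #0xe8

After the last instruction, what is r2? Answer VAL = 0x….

[0] flags=1001 → (cmp)
[1] flags=1001 LS?T → r5=0x67
[2] flags=1001 PL?F → skip
[3] flags=1001 LT?F → skip
[4] flags=1000 → (cmp)
[5] flags=1000 PL?F → skip
[6] flags=1000 LT?T → r3=0xe8

VAL = 0x2f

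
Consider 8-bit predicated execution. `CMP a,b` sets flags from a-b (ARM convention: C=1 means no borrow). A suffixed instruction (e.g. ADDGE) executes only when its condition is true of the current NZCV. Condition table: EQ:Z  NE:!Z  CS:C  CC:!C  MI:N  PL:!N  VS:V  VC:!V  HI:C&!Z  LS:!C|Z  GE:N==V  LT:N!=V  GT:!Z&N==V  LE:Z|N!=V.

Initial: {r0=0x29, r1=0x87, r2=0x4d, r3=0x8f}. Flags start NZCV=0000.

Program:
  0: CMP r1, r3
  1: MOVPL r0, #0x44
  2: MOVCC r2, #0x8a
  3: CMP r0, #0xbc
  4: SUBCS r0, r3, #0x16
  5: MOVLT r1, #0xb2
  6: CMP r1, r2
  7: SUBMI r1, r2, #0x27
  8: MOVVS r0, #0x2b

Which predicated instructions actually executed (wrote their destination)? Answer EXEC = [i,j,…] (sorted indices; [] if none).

0: ✓ CMP  NZCV=1000
1: · MOVPL
2: ✓ MOVCC  r2←0x8a
3: ✓ CMP  NZCV=0000
4: · SUBCS
5: · MOVLT
6: ✓ CMP  NZCV=1000
7: ✓ SUBMI  r1←0x63
8: · MOVVS

EXEC = [2,7]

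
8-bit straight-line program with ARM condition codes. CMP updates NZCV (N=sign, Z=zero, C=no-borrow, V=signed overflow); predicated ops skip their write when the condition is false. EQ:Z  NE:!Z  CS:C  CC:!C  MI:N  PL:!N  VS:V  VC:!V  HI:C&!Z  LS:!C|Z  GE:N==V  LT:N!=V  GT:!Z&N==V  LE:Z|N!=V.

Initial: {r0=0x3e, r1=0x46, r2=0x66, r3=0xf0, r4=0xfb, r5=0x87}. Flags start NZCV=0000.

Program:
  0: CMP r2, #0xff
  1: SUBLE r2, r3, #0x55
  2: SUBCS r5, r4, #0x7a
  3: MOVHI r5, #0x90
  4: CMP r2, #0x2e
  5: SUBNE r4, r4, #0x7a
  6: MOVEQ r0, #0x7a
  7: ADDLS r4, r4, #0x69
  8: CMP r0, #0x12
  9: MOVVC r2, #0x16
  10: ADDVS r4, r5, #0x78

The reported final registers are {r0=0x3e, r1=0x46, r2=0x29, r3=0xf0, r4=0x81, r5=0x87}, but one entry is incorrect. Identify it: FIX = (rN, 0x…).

0: ✓ CMP  NZCV=0000
1: · SUBLE
2: · SUBCS
3: · MOVHI
4: ✓ CMP  NZCV=0010
5: ✓ SUBNE  r4←0x81
6: · MOVEQ
7: · ADDLS
8: ✓ CMP  NZCV=0010
9: ✓ MOVVC  r2←0x16
10: · ADDVS

FIX = (r2, 0x16)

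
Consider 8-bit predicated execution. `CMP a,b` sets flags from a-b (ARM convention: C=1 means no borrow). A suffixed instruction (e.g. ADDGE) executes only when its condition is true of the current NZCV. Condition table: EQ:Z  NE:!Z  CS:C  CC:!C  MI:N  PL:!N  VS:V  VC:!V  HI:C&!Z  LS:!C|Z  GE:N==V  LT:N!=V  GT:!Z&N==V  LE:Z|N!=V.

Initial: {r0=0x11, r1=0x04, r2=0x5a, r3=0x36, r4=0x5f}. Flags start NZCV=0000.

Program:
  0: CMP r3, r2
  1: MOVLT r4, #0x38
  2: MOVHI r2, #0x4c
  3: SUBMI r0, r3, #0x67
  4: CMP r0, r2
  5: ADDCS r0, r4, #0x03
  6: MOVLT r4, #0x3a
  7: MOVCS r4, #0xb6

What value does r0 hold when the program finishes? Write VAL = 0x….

[0] flags=1000 → (cmp)
[1] flags=1000 LT?T → r4=0x38
[2] flags=1000 HI?F → skip
[3] flags=1000 MI?T → r0=0xcf
[4] flags=0011 → (cmp)
[5] flags=0011 CS?T → r0=0x3b
[6] flags=0011 LT?T → r4=0x3a
[7] flags=0011 CS?T → r4=0xb6

VAL = 0x3b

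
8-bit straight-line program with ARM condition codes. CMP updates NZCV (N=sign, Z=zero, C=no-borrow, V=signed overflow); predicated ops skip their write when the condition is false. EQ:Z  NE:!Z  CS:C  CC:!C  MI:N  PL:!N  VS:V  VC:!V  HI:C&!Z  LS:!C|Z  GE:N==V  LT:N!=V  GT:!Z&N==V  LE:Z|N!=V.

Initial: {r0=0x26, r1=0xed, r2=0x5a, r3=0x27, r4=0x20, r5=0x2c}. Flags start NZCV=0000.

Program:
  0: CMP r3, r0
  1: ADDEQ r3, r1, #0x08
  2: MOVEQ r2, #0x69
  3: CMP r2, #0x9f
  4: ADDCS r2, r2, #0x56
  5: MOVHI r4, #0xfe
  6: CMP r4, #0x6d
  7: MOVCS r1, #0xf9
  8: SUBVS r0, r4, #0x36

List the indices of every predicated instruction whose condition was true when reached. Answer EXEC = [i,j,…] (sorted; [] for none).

EXEC = []

[0] flags=0010 → (cmp)
[1] flags=0010 EQ?F → skip
[2] flags=0010 EQ?F → skip
[3] flags=1001 → (cmp)
[4] flags=1001 CS?F → skip
[5] flags=1001 HI?F → skip
[6] flags=1000 → (cmp)
[7] flags=1000 CS?F → skip
[8] flags=1000 VS?F → skip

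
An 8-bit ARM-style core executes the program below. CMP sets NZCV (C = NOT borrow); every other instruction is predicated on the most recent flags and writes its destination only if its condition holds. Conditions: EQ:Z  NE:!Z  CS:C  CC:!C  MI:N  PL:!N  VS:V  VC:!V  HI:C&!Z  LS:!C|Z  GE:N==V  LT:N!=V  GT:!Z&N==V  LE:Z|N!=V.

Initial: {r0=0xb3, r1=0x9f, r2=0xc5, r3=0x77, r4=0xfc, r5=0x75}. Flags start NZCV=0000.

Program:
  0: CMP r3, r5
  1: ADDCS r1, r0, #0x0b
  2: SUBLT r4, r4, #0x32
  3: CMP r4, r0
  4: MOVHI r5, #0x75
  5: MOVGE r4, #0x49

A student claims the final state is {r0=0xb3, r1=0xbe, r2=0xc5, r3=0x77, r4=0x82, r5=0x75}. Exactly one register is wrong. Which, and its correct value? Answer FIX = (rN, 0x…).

FIX = (r4, 0x49)

0: ✓ CMP  NZCV=0010
1: ✓ ADDCS  r1←0xbe
2: · SUBLT
3: ✓ CMP  NZCV=0010
4: ✓ MOVHI  r5←0x75
5: ✓ MOVGE  r4←0x49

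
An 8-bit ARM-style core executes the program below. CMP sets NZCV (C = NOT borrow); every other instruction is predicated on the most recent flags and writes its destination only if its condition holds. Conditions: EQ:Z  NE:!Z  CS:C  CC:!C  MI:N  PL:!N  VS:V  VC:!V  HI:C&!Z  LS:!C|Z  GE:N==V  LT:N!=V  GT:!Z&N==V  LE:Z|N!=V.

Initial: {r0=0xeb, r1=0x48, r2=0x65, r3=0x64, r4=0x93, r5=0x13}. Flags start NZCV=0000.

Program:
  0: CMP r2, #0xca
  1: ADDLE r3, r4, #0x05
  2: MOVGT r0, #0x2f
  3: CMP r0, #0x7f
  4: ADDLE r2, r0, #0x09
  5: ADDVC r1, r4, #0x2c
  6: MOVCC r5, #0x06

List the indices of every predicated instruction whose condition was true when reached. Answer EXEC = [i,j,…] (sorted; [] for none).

[0] flags=1001 → (cmp)
[1] flags=1001 LE?F → skip
[2] flags=1001 GT?T → r0=0x2f
[3] flags=1000 → (cmp)
[4] flags=1000 LE?T → r2=0x38
[5] flags=1000 VC?T → r1=0xbf
[6] flags=1000 CC?T → r5=0x06

EXEC = [2,4,5,6]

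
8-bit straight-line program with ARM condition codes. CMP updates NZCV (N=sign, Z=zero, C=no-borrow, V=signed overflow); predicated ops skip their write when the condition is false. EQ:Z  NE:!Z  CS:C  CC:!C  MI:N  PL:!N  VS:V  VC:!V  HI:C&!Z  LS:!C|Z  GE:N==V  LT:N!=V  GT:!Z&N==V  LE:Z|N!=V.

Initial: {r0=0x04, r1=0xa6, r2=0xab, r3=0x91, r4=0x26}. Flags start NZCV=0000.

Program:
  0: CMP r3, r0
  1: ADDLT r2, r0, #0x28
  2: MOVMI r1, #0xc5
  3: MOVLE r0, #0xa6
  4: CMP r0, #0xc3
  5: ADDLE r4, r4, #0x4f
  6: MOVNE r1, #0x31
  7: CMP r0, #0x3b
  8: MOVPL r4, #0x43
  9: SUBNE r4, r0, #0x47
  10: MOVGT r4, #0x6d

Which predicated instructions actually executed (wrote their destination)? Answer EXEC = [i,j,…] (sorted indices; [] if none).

EXEC = [1,2,3,5,6,8,9]

[0] flags=1010 → (cmp)
[1] flags=1010 LT?T → r2=0x2c
[2] flags=1010 MI?T → r1=0xc5
[3] flags=1010 LE?T → r0=0xa6
[4] flags=1000 → (cmp)
[5] flags=1000 LE?T → r4=0x75
[6] flags=1000 NE?T → r1=0x31
[7] flags=0011 → (cmp)
[8] flags=0011 PL?T → r4=0x43
[9] flags=0011 NE?T → r4=0x5f
[10] flags=0011 GT?F → skip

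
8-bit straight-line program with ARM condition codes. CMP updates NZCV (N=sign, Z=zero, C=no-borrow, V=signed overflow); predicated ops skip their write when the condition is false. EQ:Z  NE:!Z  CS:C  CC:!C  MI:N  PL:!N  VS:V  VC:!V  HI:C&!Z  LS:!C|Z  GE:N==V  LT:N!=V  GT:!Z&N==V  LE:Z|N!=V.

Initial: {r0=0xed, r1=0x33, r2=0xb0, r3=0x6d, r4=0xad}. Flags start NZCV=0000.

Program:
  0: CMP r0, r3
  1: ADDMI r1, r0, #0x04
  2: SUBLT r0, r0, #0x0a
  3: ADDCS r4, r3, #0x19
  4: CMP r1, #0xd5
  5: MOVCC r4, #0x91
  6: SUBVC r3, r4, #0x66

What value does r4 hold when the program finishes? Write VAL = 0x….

[0] flags=1010 → (cmp)
[1] flags=1010 MI?T → r1=0xf1
[2] flags=1010 LT?T → r0=0xe3
[3] flags=1010 CS?T → r4=0x86
[4] flags=0010 → (cmp)
[5] flags=0010 CC?F → skip
[6] flags=0010 VC?T → r3=0x20

VAL = 0x86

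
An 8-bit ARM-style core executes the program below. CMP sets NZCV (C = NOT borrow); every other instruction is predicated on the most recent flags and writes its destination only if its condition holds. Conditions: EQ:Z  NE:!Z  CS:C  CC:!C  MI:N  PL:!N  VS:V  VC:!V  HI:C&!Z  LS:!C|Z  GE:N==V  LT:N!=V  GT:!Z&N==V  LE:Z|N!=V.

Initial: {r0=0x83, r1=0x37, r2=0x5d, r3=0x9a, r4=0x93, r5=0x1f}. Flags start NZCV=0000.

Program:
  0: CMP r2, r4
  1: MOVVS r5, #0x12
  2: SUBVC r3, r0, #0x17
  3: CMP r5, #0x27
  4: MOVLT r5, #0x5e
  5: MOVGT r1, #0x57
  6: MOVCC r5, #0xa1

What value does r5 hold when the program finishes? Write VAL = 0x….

VAL = 0xa1

0: ✓ CMP  NZCV=1001
1: ✓ MOVVS  r5←0x12
2: · SUBVC
3: ✓ CMP  NZCV=1000
4: ✓ MOVLT  r5←0x5e
5: · MOVGT
6: ✓ MOVCC  r5←0xa1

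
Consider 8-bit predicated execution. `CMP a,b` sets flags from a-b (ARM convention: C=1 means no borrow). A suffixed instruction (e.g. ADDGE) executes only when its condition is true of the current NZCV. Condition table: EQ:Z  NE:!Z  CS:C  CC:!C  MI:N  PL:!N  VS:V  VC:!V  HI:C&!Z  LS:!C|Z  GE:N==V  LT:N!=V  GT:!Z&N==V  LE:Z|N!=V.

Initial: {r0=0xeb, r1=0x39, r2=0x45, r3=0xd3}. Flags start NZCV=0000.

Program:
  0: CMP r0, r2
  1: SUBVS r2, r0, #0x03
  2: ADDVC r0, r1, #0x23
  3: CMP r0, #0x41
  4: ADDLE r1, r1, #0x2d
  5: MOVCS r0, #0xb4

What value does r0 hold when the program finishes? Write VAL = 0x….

VAL = 0xb4

0: ✓ CMP  NZCV=1010
1: · SUBVS
2: ✓ ADDVC  r0←0x5c
3: ✓ CMP  NZCV=0010
4: · ADDLE
5: ✓ MOVCS  r0←0xb4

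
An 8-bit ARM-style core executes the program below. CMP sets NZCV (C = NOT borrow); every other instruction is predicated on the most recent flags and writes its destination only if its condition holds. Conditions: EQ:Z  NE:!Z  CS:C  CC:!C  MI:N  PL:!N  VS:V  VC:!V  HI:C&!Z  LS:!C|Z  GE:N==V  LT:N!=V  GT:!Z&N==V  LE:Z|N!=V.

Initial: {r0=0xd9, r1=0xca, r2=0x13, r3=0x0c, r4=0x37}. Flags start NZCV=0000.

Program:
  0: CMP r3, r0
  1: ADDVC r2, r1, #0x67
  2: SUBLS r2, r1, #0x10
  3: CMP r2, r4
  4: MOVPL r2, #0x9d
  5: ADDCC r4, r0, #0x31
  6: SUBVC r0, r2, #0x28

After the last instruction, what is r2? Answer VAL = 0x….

0: ✓ CMP  NZCV=0000
1: ✓ ADDVC  r2←0x31
2: ✓ SUBLS  r2←0xba
3: ✓ CMP  NZCV=1010
4: · MOVPL
5: · ADDCC
6: ✓ SUBVC  r0←0x92

VAL = 0xba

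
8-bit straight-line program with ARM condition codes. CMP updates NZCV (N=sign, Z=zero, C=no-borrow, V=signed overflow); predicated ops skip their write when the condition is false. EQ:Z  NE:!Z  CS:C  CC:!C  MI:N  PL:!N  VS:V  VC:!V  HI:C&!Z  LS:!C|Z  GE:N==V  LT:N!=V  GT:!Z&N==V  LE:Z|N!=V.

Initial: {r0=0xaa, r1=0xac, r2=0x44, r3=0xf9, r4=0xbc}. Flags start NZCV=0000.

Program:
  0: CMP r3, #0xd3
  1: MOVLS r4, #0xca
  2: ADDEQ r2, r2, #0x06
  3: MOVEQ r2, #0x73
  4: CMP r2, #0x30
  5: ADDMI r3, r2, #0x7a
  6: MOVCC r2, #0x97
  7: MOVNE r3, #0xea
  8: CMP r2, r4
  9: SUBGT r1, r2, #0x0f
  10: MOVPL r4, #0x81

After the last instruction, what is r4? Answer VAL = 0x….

VAL = 0xbc

[0] flags=0010 → (cmp)
[1] flags=0010 LS?F → skip
[2] flags=0010 EQ?F → skip
[3] flags=0010 EQ?F → skip
[4] flags=0010 → (cmp)
[5] flags=0010 MI?F → skip
[6] flags=0010 CC?F → skip
[7] flags=0010 NE?T → r3=0xea
[8] flags=1001 → (cmp)
[9] flags=1001 GT?T → r1=0x35
[10] flags=1001 PL?F → skip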